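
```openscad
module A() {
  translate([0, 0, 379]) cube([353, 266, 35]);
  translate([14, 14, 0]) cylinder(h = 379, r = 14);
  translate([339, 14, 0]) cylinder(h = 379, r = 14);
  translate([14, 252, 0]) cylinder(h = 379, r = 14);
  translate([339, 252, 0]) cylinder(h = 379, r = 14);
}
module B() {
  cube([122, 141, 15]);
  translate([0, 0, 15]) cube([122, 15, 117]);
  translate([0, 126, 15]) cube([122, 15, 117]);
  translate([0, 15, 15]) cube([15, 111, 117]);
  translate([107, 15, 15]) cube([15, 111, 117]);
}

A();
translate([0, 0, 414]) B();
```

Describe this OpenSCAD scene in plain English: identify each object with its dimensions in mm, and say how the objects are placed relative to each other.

A is a simple wooden stool: a rectangular seat 353 mm (x) by 266 mm (y), 35 mm thick, top face at z = 414 mm, on four round legs, each 28 mm in diameter. The legs rest on z = 0, each leg's axis is inset half a diameter from the nearest pair of seat edges (so the leg's bounding box is flush with the corner).

B is an open-topped rectangular box: outside dimensions 122×141×132 mm, with a uniform wall and base thickness of 15 mm. The base is a full 122×141 slab on the floor; four walls sit on top of the base. The front and back walls (the −y and +y sides) span the full width; the two side walls fit between them.

The open box is on top of the stool.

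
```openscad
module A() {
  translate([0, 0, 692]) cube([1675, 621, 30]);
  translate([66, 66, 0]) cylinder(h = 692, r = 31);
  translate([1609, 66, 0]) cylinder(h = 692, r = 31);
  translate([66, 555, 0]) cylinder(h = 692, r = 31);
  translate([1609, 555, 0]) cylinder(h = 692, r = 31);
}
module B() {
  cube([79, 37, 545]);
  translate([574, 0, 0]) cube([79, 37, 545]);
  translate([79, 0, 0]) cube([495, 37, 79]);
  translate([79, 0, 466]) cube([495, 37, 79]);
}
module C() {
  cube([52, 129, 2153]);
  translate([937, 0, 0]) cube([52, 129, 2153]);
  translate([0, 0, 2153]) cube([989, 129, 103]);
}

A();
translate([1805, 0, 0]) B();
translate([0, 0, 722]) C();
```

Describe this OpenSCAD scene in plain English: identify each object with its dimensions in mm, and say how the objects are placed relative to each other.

A is a table with a 1675×621 mm rectangular top, 30 mm thick, top surface at z = 722 mm, supported by four round legs of 62 mm diameter, each leg's bounding box inset 35 mm from the nearest pair of top edges, running from the floor.

B is a rectangular picture frame lying in the x–z plane (depth along y). The opening is 495 mm wide (x) by 387 mm tall (z), surrounded by a border 79 mm wide on all four sides. The frame is 37 mm deep and is made of two full-height vertical stiles with two horizontal rails fitted between them.

C is a rectangular door frame: two vertical jambs of 52×129 mm section, 2153 mm tall, with a clear opening 885 mm wide between their inner faces. A header 103 mm tall and 129 mm deep lies on top of the jambs and spans the full outside width.

The picture frame is on the floor beside the table on its +x side. The door frame is on top of the table.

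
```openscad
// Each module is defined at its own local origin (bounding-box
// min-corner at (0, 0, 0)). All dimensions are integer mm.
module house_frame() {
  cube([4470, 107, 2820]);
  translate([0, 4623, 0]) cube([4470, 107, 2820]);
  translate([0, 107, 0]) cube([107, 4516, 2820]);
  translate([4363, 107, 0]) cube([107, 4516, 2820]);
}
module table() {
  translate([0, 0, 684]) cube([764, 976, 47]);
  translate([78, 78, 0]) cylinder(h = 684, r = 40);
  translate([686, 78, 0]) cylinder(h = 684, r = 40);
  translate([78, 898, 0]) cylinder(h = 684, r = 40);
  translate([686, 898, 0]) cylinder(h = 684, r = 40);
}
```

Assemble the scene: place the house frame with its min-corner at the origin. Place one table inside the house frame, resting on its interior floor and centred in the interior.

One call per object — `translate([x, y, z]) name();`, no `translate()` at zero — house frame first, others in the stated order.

house_frame();
translate([1853, 1877, 0]) table();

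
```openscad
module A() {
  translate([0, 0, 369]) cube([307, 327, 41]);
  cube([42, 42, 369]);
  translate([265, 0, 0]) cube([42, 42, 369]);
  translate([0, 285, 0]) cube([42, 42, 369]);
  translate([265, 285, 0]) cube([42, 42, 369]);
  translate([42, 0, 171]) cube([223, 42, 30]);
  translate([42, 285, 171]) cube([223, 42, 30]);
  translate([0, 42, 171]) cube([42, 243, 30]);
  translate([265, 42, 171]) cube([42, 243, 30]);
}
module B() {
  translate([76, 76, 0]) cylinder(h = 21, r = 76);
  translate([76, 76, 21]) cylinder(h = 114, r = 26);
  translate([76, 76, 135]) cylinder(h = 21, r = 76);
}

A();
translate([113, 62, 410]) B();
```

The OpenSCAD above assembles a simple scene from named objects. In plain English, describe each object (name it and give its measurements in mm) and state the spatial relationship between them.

A is a four-legged stool. The seat is 307×327 mm, 41 mm thick, top at z = 410 mm. It stands on four square legs, each 42×42 mm in cross-section, from z = 0 to the seat underside, each flush with a corner of the seat. Four stretchers, 42 mm wide and 30 mm tall, connect adjacent legs with their undersides at z = 171 mm, each running between the inner faces of the legs it joins and aligned with the legs' outer faces on the other axis.

B is a spool: two coaxial disc flanges of radius 76 mm and thickness 21 mm, joined by a core cylinder of radius 26 mm and height 114 mm. The lower flange rests on z = 0 and the three cylinders share a vertical axis.

The spool is on top of the stool.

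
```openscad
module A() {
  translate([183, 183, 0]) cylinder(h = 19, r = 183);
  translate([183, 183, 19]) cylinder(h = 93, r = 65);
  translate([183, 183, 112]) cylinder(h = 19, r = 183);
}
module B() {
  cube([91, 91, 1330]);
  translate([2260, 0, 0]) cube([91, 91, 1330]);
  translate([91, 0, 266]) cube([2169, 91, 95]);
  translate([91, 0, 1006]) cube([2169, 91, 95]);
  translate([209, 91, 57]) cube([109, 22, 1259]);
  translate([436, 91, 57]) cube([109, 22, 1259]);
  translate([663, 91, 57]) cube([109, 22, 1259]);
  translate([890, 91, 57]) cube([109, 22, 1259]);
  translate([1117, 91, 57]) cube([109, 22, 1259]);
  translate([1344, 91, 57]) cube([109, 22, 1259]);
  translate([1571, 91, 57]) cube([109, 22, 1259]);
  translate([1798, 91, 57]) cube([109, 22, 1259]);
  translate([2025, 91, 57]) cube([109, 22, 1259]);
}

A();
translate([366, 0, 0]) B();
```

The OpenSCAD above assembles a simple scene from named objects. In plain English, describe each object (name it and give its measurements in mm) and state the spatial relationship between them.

A is a spool: two coaxial disc flanges of radius 183 mm and thickness 19 mm, joined by a core cylinder of radius 65 mm and height 93 mm. The lower flange rests on z = 0 and the three cylinders share a vertical axis.

B is a fence section. Two 91×91 mm posts, 1330 mm tall, stand on the floor with a clear span of 2169 mm between their inner faces. Two horizontal rails of 91×95 mm section span the gap between the posts with their undersides at z = 266 mm and z = 1006 mm, flush with the posts' −y face. 9 pickets, each 109 mm wide, 22 mm thick and 1259 mm tall, are fixed to the +y face of the rails with their bottoms at z = 57 mm, evenly spaced across the span with equal gaps (rounded down to the nearest mm) at the −x end and between each pair — any rounding remainder accumulates at the +x end.

The fence section is against the spool's +x side, with their −y faces flush.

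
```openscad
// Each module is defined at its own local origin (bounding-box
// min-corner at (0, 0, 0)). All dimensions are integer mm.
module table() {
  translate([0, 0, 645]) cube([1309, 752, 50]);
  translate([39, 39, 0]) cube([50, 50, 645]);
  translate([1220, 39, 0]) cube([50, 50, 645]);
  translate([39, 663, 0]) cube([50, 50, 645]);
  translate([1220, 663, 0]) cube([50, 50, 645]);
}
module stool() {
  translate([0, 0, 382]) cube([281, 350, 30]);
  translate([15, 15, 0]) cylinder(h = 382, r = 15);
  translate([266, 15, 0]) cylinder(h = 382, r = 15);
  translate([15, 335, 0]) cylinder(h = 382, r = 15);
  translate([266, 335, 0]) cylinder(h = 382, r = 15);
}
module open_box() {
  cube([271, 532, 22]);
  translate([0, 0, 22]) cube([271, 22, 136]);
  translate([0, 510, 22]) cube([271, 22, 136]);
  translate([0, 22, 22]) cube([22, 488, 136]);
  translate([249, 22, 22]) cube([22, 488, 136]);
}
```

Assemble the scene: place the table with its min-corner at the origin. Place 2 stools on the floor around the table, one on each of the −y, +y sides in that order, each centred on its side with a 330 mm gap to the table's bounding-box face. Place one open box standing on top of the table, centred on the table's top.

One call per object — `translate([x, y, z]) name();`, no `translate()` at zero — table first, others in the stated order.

table();
translate([514, -680, 0]) stool();
translate([514, 1082, 0]) stool();
translate([519, 110, 695]) open_box();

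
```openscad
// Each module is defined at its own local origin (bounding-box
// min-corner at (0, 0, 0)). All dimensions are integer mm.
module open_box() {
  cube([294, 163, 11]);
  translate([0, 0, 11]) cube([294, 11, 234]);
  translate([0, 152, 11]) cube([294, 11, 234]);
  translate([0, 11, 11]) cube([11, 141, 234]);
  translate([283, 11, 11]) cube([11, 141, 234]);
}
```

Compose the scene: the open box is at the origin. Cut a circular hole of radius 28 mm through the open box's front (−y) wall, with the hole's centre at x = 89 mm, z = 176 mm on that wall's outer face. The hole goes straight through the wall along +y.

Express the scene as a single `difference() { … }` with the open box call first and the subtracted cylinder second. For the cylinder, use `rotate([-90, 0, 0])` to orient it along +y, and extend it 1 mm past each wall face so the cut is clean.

difference() {
  open_box();
  translate([89, -1, 176]) rotate([-90, 0, 0]) cylinder(h = 13, r = 28);
}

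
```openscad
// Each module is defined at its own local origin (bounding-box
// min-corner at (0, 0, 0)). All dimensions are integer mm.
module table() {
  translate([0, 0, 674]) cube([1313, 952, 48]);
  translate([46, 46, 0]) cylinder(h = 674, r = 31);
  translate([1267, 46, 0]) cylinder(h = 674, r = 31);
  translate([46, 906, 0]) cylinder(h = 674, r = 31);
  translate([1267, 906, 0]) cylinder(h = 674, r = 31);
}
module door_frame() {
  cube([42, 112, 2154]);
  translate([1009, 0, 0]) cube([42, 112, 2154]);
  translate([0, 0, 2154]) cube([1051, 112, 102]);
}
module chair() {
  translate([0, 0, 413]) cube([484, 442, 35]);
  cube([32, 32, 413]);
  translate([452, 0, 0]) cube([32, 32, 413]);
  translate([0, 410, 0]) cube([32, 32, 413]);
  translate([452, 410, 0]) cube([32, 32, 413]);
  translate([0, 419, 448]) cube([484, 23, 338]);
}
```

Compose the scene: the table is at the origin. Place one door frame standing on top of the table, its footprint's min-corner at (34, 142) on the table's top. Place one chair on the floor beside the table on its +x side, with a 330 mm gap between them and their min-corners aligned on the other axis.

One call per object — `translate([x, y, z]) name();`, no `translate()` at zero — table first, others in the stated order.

table();
translate([34, 142, 722]) door_frame();
translate([1643, 0, 0]) chair();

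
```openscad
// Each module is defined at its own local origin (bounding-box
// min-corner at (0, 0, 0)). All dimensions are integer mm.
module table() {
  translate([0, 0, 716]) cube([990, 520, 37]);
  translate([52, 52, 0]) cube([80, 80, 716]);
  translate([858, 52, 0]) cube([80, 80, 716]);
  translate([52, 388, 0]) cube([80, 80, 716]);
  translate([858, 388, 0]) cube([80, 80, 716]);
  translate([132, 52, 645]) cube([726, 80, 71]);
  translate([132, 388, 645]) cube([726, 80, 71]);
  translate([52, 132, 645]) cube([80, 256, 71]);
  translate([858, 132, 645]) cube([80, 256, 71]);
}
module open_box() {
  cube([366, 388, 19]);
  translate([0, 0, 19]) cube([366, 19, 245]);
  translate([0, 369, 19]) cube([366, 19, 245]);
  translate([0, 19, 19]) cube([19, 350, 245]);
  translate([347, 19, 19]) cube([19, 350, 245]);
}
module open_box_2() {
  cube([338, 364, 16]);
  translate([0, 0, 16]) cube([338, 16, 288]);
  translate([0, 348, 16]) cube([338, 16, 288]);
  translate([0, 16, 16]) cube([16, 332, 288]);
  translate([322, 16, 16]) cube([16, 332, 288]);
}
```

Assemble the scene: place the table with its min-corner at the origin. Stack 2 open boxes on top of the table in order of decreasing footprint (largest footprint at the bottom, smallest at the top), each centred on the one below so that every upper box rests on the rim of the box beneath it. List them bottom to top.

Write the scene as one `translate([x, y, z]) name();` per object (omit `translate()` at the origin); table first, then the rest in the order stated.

table();
translate([312, 66, 753]) open_box();
translate([326, 78, 1017]) open_box_2();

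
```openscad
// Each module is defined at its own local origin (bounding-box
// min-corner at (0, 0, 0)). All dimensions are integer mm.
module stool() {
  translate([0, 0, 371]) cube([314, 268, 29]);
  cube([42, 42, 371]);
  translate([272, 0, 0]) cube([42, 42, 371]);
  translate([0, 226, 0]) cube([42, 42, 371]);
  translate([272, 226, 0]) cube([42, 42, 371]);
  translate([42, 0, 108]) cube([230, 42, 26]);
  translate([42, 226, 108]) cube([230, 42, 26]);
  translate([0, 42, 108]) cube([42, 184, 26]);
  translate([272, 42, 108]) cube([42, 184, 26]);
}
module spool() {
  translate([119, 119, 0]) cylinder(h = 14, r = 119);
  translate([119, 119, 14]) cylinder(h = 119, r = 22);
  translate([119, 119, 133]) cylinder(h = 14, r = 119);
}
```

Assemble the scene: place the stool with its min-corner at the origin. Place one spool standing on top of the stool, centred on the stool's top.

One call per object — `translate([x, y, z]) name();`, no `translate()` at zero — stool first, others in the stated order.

stool();
translate([38, 15, 400]) spool();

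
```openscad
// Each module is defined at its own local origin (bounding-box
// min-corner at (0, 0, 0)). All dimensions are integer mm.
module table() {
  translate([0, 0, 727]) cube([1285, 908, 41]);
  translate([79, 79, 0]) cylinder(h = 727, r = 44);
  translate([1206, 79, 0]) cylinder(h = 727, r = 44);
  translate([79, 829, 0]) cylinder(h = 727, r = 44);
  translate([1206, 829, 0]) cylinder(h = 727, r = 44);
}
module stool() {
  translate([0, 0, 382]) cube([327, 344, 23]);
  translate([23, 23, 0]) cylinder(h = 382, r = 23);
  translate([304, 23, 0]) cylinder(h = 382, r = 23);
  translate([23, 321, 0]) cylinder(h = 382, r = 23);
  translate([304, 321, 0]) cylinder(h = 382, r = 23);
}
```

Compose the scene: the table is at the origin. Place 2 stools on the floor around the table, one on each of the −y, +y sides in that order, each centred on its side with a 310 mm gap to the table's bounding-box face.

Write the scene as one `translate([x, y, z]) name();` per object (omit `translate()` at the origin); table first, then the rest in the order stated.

table();
translate([479, -654, 0]) stool();
translate([479, 1218, 0]) stool();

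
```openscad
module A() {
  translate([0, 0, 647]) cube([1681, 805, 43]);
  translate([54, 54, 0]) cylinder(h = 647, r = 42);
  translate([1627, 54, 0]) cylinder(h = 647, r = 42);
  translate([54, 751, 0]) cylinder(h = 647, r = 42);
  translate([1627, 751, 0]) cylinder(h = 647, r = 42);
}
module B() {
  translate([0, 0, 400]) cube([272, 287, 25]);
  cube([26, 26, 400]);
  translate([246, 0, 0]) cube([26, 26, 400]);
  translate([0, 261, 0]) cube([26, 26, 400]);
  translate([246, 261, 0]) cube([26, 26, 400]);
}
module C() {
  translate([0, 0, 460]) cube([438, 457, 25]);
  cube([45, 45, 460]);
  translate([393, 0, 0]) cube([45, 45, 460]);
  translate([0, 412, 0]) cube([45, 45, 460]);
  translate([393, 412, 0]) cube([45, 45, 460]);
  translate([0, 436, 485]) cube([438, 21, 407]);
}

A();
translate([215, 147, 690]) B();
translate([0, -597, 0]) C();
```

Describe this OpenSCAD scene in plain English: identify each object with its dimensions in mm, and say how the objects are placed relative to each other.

A is a rectangular dining table. The top is 1681×805×43 mm with its upper surface at z = 690 mm. It stands on four round legs of 84 mm diameter, each leg's bounding box inset 12 mm from the nearest pair of top edges, running from the floor to the underside of the top.

B is a four-legged stool. The seat is a 272×287×25 mm slab whose top surface is at z = 425 mm; four square legs, each 26×26 mm in cross-section, run from the floor (z = 0) to the underside of the seat, each flush with a corner of the seat.

C is a chair. The seat is a 438×457×25 mm slab with its top at z = 485 mm, on four 45×45 mm corner legs (flush with the seat edges, standing on z = 0). A flat backrest 21 mm thick, 407 mm tall, spans the full seat width and rises from the seat top along its +y edge, rear face flush with the rear of the seat.

The stool is on top of the table. The chair is on the floor beside the table on its −y side.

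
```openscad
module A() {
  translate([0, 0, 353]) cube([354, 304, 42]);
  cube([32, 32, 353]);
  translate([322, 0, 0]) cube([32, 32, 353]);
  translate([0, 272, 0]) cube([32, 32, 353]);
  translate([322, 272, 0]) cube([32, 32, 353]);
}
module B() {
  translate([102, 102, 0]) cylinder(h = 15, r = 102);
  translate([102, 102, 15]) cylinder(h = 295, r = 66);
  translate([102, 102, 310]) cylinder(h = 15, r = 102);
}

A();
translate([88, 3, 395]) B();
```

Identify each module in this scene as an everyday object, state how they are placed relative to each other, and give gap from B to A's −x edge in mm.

The spool's min-x is at 88; the stool's min-x is 0; gap = 88 mm.

A is a stool. B is a spool. The spool is on top of the stool. The gap from the spool to the stool's −x edge is 88 mm.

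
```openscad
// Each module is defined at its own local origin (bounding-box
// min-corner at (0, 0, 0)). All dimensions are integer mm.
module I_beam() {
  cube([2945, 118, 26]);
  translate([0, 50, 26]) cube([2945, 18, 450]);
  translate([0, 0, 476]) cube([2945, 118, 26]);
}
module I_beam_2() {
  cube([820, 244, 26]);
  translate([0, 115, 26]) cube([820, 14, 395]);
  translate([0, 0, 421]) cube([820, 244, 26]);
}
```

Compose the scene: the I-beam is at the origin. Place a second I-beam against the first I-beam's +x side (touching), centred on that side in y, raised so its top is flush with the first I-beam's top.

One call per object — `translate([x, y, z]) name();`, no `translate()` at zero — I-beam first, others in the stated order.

I_beam();
translate([2945, -63, 55]) I_beam_2();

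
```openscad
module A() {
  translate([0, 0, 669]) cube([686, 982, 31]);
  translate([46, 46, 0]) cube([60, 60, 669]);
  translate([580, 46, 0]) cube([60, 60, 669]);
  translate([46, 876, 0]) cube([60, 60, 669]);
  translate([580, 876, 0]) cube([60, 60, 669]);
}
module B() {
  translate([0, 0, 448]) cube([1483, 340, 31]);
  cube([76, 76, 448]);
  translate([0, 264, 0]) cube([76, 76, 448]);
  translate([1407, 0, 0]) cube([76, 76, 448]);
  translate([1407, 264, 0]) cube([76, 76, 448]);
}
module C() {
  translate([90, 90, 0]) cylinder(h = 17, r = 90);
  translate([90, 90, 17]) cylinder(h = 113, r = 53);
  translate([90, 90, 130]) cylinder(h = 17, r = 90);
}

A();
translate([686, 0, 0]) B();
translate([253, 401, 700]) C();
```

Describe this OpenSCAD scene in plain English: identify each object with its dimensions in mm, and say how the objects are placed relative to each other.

A is a rectangular dining table. The top is 686×982×31 mm with its upper surface at z = 700 mm. It stands on four 60×60 mm square legs, each inset 46 mm from the nearest pair of top edges, running from the floor to the underside of the top.

B is a bench: a 1483×340 mm seat slab, 31 mm thick, top at z = 479 mm, on four 76×76 mm square legs flush with the seat corners and standing on z = 0.

C is a spool: two coaxial disc flanges of radius 90 mm and thickness 17 mm, joined by a core cylinder of radius 53 mm and height 113 mm. The lower flange rests on z = 0 and the three cylinders share a vertical axis.

The bench is against the table's +x side, with their −y faces flush. The spool is on top of the table, centred.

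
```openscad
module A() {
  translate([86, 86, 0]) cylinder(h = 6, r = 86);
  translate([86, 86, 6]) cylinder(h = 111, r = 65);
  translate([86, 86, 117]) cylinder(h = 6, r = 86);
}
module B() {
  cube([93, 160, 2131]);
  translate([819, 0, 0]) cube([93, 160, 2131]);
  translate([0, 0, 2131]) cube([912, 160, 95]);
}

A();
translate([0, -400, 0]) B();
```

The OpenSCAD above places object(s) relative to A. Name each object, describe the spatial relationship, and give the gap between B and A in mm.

A is a spool. B is a door frame. The door frame is on the floor beside the spool on its −y side. The gap between the door frame and the spool is 240 mm.

The door frame's nearest face is 240 mm from the spool's −y face.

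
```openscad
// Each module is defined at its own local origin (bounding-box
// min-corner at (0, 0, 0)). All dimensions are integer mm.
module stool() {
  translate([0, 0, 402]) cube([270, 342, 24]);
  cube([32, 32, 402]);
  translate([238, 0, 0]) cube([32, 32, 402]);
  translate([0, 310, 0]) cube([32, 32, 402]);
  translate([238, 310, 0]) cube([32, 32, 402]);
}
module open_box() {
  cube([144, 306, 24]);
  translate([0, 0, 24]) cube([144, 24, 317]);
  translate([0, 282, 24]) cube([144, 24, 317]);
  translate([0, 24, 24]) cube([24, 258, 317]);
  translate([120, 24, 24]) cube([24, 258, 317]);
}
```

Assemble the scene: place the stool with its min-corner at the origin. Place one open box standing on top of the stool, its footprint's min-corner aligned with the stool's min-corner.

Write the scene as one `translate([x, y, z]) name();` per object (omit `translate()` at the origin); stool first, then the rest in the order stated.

stool();
translate([0, 0, 426]) open_box();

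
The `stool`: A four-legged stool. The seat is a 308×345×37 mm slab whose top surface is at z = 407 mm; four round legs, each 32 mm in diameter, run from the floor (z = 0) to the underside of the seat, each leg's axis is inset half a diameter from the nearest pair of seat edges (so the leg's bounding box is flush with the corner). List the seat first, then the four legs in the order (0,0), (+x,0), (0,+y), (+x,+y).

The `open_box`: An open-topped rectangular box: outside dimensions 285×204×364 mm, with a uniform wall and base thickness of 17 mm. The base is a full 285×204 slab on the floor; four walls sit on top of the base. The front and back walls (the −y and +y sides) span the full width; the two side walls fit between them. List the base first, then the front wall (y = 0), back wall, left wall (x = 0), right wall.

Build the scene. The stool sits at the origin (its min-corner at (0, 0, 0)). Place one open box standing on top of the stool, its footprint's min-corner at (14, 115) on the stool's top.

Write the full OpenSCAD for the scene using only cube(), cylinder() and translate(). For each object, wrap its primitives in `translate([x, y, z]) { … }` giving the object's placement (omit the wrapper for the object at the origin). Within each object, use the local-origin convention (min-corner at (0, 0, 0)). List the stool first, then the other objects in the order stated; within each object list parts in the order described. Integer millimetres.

translate([0, 0, 370]) cube([308, 345, 37]);
translate([16, 16, 0]) cylinder(h = 370, r = 16);
translate([292, 16, 0]) cylinder(h = 370, r = 16);
translate([16, 329, 0]) cylinder(h = 370, r = 16);
translate([292, 329, 0]) cylinder(h = 370, r = 16);
translate([14, 115, 407]) {
  cube([285, 204, 17]);
  translate([0, 0, 17]) cube([285, 17, 347]);
  translate([0, 187, 17]) cube([285, 17, 347]);
  translate([0, 17, 17]) cube([17, 170, 347]);
  translate([268, 17, 17]) cube([17, 170, 347]);
}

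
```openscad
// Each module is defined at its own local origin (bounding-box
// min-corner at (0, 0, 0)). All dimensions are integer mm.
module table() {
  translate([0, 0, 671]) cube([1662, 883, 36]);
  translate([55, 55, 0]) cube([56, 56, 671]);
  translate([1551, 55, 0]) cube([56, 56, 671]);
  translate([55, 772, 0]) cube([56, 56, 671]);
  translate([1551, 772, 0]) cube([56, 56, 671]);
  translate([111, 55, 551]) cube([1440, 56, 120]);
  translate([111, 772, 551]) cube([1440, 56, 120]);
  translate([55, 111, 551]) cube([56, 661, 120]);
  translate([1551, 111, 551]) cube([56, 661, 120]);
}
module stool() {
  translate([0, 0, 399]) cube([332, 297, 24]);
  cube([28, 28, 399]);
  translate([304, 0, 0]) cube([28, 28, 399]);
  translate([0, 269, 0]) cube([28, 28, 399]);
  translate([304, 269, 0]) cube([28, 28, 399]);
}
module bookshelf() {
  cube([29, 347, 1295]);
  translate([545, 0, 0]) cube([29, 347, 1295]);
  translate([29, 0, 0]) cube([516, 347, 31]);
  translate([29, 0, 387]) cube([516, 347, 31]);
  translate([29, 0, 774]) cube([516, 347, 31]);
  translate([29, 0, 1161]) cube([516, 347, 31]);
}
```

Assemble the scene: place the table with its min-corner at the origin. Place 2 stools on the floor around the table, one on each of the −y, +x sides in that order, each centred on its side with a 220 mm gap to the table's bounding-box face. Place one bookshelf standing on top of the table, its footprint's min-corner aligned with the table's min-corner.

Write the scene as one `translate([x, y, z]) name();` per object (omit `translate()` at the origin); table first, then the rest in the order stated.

table();
translate([665, -517, 0]) stool();
translate([1882, 293, 0]) stool();
translate([0, 0, 707]) bookshelf();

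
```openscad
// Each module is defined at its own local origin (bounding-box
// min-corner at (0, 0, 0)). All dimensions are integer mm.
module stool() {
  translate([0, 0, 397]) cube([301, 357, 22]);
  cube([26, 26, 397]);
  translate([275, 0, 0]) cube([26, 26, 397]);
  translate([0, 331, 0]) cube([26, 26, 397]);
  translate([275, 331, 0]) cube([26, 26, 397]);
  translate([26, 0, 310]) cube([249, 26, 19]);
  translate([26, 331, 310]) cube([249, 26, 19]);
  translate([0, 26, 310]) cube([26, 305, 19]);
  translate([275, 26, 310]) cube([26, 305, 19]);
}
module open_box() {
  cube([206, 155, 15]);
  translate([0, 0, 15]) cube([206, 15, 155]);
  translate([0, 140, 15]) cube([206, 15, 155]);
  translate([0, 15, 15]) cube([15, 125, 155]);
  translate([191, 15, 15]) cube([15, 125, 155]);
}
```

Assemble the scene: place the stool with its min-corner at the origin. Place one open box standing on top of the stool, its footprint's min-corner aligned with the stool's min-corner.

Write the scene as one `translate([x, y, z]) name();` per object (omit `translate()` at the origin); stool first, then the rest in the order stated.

stool();
translate([0, 0, 419]) open_box();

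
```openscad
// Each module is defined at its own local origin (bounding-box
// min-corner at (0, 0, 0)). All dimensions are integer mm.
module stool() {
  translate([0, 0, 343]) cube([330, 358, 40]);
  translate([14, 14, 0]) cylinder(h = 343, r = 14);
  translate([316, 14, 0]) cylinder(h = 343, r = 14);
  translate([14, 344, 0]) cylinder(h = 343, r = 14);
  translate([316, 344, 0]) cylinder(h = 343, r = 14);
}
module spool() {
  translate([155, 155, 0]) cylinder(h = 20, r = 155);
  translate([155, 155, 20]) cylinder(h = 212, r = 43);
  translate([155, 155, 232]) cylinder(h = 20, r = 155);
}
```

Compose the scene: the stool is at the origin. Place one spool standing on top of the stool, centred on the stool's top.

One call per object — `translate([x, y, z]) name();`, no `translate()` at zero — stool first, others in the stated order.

stool();
translate([10, 24, 383]) spool();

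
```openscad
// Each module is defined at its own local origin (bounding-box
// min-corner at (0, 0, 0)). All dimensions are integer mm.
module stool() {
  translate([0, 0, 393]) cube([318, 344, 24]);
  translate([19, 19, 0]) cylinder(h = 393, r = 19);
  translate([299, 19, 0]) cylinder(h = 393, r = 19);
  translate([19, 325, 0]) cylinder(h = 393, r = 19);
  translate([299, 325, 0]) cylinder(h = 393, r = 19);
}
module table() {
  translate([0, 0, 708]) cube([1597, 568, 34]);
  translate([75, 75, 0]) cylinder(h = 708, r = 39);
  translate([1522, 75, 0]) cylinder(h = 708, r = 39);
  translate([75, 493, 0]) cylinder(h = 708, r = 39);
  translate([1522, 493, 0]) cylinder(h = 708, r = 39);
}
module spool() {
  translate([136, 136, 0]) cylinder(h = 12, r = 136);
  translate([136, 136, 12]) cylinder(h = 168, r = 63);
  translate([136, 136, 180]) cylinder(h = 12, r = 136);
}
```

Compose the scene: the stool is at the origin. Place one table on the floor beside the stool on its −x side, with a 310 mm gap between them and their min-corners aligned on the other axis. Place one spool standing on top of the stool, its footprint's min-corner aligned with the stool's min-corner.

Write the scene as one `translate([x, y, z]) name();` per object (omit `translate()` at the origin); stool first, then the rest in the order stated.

stool();
translate([-1907, 0, 0]) table();
translate([0, 0, 417]) spool();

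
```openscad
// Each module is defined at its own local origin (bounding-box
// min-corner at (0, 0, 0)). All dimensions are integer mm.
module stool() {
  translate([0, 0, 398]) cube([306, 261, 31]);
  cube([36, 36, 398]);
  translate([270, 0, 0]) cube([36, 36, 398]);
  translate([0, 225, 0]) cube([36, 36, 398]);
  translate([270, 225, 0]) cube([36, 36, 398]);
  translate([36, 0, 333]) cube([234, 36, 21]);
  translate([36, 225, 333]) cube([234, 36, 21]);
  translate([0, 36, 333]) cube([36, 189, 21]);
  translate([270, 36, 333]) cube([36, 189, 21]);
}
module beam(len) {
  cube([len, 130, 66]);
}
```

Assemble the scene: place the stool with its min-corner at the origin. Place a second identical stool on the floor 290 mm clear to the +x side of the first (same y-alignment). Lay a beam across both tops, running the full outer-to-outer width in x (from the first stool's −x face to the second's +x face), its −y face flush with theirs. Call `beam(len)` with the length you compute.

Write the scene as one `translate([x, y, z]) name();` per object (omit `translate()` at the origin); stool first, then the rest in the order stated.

stool();
translate([596, 0, 0]) stool();
translate([0, 0, 429]) beam(902);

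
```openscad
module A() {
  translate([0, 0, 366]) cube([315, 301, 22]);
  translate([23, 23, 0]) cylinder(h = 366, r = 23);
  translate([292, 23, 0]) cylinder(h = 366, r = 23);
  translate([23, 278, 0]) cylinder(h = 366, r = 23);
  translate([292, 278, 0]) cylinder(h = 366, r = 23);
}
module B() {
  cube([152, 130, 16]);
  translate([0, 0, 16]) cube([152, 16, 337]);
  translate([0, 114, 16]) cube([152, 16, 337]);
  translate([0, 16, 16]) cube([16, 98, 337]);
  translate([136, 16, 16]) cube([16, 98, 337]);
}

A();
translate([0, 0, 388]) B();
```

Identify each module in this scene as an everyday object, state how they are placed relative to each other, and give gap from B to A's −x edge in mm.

The open box's min-x is at 0; the stool's min-x is 0; gap = 0 mm.

A is a stool. B is an open box. The open box is on top of the stool. The gap from the open box to the stool's −x edge is 0 mm.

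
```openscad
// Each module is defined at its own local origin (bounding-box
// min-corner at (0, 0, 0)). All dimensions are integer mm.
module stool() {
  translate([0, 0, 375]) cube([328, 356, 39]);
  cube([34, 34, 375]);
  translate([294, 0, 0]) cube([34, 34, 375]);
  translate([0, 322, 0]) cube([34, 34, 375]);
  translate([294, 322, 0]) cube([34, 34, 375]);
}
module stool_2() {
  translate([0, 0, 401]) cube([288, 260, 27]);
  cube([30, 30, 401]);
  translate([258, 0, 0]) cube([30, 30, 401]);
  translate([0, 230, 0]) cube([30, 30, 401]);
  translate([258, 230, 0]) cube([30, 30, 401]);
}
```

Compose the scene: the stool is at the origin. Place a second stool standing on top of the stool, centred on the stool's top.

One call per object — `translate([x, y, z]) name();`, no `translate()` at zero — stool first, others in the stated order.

stool();
translate([20, 48, 414]) stool_2();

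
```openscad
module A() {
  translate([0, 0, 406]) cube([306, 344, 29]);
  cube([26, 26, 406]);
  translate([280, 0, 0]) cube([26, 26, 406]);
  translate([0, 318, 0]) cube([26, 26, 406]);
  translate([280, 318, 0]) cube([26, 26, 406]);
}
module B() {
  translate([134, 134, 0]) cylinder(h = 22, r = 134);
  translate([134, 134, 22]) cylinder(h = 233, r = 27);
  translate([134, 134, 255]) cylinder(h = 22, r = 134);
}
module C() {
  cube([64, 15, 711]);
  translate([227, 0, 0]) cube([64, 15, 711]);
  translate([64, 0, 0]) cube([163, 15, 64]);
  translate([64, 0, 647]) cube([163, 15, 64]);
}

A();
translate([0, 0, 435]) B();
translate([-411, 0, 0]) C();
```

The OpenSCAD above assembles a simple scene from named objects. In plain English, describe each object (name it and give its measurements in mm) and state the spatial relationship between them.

A is a four-legged stool. The seat is 306×344 mm, 29 mm thick, top at z = 435 mm. It stands on four square legs, each 26×26 mm in cross-section, from z = 0 to the seat underside, each flush with a corner of the seat.

B is a spool: two coaxial disc flanges of radius 134 mm and thickness 22 mm, joined by a core cylinder of radius 27 mm and height 233 mm. The lower flange rests on z = 0 and the three cylinders share a vertical axis.

C is a rectangular picture frame lying in the x–z plane (depth along y). The opening is 163 mm wide (x) by 583 mm tall (z), surrounded by a border 64 mm wide on all four sides. The frame is 15 mm deep and is made of two full-height vertical stiles with two horizontal rails fitted between them.

The spool is on top of the stool. The picture frame is on the floor beside the stool on its −x side.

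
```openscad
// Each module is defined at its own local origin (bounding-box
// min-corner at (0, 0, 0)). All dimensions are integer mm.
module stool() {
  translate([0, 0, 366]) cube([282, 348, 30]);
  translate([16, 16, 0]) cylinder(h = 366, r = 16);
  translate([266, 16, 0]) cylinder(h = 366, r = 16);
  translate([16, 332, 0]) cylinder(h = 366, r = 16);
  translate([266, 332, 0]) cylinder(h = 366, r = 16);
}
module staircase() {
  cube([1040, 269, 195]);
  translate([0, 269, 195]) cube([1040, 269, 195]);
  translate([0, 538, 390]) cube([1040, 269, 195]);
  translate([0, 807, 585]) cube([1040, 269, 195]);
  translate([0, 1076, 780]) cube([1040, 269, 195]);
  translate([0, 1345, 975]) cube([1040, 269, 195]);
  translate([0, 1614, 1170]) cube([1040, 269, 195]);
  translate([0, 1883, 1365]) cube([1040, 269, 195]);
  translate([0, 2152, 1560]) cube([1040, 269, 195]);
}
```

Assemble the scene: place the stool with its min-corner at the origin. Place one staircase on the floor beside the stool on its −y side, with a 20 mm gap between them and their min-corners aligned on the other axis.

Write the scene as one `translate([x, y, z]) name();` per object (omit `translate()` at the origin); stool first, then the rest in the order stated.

stool();
translate([0, -2441, 0]) staircase();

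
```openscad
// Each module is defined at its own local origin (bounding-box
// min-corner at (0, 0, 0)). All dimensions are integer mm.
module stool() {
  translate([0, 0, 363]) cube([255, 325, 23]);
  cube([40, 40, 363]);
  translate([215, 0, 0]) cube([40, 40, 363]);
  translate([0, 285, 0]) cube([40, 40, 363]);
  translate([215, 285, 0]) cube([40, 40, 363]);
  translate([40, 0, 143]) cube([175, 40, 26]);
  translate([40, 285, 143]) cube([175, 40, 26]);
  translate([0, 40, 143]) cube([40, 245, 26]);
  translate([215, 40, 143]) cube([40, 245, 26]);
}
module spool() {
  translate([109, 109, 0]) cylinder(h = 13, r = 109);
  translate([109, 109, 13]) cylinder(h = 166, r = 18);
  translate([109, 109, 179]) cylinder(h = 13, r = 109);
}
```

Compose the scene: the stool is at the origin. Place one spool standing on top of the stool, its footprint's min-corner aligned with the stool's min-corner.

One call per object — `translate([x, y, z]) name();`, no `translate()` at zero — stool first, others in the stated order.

stool();
translate([0, 0, 386]) spool();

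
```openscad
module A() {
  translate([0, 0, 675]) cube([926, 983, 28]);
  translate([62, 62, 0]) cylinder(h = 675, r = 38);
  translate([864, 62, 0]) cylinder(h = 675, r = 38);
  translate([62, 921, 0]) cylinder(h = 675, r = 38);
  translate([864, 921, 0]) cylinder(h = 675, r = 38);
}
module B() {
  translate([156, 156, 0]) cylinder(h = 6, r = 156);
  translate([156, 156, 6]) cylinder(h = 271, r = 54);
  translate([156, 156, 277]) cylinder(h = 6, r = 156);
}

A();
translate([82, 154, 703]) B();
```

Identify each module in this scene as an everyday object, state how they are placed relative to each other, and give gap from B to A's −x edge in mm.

The spool's min-x is at 82; the table's min-x is 0; gap = 82 mm.

A is a table. B is a spool. The spool is on top of the table. The gap from the spool to the table's −x edge is 82 mm.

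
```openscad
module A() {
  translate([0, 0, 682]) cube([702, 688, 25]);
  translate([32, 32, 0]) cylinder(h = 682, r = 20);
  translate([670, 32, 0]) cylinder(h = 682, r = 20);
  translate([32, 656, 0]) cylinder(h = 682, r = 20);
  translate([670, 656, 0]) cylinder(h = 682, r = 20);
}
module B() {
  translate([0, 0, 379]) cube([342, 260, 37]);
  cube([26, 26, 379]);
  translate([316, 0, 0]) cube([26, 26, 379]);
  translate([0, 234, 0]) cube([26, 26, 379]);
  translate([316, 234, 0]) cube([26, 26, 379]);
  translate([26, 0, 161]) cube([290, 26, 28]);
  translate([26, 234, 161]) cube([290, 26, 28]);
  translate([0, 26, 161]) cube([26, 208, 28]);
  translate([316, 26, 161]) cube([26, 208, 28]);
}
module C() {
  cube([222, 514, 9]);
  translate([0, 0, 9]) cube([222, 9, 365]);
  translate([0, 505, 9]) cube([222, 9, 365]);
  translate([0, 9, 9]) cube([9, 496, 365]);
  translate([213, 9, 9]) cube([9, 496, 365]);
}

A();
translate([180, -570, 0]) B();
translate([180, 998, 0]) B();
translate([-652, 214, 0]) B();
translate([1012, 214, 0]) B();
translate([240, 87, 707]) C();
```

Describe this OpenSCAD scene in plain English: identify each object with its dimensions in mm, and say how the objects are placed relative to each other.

A is a rectangular dining table. The top is 702×688×25 mm with its upper surface at z = 707 mm. It stands on four round legs of 40 mm diameter, each leg's bounding box inset 12 mm from the nearest pair of top edges, running from the floor to the underside of the top.

B is a four-legged stool. The seat is a 342×260×37 mm slab whose top surface is at z = 416 mm; four square legs, each 26×26 mm in cross-section, run from the floor (z = 0) to the underside of the seat, each flush with a corner of the seat. Four stretchers, 26 mm wide and 28 mm tall, connect adjacent legs with their undersides at z = 161 mm, each running between the inner faces of the legs it joins and aligned with the legs' outer faces on the other axis.

C is an open-topped rectangular box: outside dimensions 222×514×374 mm, with a uniform wall and base thickness of 9 mm. The base is a full 222×514 slab on the floor; four walls sit on top of the base. The front and back walls (the −y and +y sides) span the full width; the two side walls fit between them.

Four stools sit around the table at the −y, +y, −x, +x sides. The open box is on top of the table, centred.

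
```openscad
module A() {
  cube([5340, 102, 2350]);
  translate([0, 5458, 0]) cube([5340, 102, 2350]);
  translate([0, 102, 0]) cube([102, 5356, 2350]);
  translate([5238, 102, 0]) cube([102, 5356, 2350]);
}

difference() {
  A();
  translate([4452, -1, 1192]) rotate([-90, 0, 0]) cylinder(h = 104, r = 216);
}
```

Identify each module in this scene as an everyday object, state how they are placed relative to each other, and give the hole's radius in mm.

The subtracted cylinder has r = 216 mm.

A is a house frame. The house frame has a circular hole through its front wall. The hole's radius is 216 mm.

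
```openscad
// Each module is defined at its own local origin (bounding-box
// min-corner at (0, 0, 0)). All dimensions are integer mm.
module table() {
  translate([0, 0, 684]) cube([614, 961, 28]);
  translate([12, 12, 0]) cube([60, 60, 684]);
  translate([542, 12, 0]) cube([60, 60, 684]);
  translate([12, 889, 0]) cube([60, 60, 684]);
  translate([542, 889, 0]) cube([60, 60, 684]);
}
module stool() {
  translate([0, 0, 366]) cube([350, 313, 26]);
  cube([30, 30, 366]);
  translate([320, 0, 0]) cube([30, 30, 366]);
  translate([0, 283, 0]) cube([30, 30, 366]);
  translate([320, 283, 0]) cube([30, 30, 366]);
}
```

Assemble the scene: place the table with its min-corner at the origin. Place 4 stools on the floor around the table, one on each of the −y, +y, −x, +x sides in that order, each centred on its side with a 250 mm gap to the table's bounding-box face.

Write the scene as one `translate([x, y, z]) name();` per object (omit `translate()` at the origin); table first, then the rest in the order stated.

table();
translate([132, -563, 0]) stool();
translate([132, 1211, 0]) stool();
translate([-600, 324, 0]) stool();
translate([864, 324, 0]) stool();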